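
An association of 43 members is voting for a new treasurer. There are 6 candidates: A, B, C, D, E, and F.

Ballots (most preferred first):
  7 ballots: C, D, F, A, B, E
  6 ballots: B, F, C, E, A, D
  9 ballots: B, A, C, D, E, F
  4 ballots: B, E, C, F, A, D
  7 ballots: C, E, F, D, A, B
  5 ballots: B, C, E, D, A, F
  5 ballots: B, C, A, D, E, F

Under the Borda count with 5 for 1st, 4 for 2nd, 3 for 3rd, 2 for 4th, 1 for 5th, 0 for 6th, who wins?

A: 7×2 + 6×1 + 9×4 + 4×1 + 7×1 + 5×1 + 5×3 = 87
B: 7×1 + 6×5 + 9×5 + 4×5 + 7×0 + 5×5 + 5×5 = 152
C: 7×5 + 6×3 + 9×3 + 4×3 + 7×5 + 5×4 + 5×4 = 167
D: 7×4 + 6×0 + 9×2 + 4×0 + 7×2 + 5×2 + 5×2 = 80
E: 7×0 + 6×2 + 9×1 + 4×4 + 7×4 + 5×3 + 5×1 = 85
F: 7×3 + 6×4 + 9×0 + 4×2 + 7×3 + 5×0 + 5×0 = 74

C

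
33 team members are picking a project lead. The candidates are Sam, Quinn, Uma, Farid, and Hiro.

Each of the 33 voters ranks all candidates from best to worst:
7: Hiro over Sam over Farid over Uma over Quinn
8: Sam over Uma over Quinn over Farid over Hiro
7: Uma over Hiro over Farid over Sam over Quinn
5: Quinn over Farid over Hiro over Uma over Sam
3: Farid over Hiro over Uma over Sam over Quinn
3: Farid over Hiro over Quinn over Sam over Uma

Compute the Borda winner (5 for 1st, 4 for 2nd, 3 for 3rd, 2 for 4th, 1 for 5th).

Hiro

Sam: 7×4 + 8×5 + 7×2 + 5×1 + 3×2 + 3×2 = 99
Quinn: 7×1 + 8×3 + 7×1 + 5×5 + 3×1 + 3×3 = 75
Uma: 7×2 + 8×4 + 7×5 + 5×2 + 3×3 + 3×1 = 103
Farid: 7×3 + 8×2 + 7×3 + 5×4 + 3×5 + 3×5 = 108
Hiro: 7×5 + 8×1 + 7×4 + 5×3 + 3×4 + 3×4 = 110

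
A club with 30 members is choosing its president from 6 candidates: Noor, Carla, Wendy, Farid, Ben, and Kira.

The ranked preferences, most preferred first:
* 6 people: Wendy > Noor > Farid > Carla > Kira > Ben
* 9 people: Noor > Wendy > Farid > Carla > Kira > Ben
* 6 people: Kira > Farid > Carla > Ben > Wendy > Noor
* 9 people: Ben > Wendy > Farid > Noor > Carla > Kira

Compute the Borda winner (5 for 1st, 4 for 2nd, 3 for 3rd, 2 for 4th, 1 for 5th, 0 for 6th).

Noor: 6×4 + 9×5 + 6×0 + 9×2 = 87
Carla: 6×2 + 9×2 + 6×3 + 9×1 = 57
Wendy: 6×5 + 9×4 + 6×1 + 9×4 = 108
Farid: 6×3 + 9×3 + 6×4 + 9×3 = 96
Ben: 6×0 + 9×0 + 6×2 + 9×5 = 57
Kira: 6×1 + 9×1 + 6×5 + 9×0 = 45

Wendy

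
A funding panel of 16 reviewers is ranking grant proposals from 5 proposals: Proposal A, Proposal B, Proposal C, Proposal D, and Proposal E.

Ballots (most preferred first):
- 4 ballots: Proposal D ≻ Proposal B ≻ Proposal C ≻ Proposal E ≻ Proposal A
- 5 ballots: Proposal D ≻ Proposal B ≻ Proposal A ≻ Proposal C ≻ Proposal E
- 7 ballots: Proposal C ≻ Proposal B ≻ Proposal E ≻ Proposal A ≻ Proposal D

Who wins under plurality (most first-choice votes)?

First-place votes: Proposal A 0, Proposal B 0, Proposal C 7, Proposal D 9, Proposal E 0.

Proposal D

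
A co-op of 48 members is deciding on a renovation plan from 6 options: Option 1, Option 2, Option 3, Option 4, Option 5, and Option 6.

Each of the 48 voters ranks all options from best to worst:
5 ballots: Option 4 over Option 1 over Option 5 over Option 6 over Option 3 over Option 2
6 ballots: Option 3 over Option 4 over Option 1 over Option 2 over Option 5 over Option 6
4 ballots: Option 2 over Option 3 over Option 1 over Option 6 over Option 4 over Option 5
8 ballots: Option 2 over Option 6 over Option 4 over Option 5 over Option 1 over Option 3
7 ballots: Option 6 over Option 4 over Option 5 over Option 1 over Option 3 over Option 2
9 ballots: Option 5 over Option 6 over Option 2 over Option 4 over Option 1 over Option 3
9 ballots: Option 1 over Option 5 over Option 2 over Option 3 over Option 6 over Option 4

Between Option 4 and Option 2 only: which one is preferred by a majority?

Option 2

Option 4 is ranked above Option 2 on 18 ballots; Option 2 above Option 4 on 30.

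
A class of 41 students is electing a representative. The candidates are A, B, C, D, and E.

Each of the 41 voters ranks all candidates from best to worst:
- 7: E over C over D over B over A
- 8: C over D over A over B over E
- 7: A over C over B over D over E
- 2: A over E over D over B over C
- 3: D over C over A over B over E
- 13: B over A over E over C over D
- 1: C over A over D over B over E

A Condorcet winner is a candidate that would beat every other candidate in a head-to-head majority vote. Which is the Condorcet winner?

A

A vs B: 21–20
A vs C: 22–19
A vs D: 23–18
A vs E: 34–7
A beats every other candidate.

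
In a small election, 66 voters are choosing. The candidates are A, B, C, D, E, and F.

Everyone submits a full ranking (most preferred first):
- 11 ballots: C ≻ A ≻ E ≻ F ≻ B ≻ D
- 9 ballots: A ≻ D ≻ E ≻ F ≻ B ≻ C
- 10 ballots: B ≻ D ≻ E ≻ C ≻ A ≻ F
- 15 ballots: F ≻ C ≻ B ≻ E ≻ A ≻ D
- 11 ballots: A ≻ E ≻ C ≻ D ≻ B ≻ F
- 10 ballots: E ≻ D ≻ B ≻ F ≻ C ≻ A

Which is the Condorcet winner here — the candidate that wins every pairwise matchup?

E vs A: 35–31
E vs B: 41–25
E vs C: 40–26
E vs D: 47–19
E vs F: 51–15
E beats every other candidate.

E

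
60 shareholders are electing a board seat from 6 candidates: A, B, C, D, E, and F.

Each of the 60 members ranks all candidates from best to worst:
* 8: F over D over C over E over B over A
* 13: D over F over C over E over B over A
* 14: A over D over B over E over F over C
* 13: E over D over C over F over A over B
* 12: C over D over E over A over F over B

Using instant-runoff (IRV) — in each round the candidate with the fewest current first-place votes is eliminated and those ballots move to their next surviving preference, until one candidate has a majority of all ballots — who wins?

D

Round 1: A 14, B 0, C 12, D 13, E 13, F 8. B eliminated.
Round 2: A 14, C 12, D 13, E 13, F 8. F eliminated.
Round 3: A 14, C 12, D 21, E 13. C eliminated.
Round 4: A 14, D 33, E 13. D has a majority (≥31).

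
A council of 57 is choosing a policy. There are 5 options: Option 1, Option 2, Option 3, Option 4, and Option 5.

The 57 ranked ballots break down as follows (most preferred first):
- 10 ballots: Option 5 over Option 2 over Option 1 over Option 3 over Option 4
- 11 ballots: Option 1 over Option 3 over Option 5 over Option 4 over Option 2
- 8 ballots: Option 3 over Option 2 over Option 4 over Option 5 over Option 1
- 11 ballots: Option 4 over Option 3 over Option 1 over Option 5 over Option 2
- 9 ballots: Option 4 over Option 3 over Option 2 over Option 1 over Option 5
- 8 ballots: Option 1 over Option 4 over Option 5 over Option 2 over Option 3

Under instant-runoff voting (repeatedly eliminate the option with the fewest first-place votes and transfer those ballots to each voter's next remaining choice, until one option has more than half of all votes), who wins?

Option 1

Round 1: Option 1 19, Option 2 0, Option 3 8, Option 4 20, Option 5 10. Option 2 eliminated.
Round 2: Option 1 19, Option 3 8, Option 4 20, Option 5 10. Option 3 eliminated.
Round 3: Option 1 19, Option 4 28, Option 5 10. Option 5 eliminated.
Round 4: Option 1 29, Option 4 28. Option 1 has a majority (≥29).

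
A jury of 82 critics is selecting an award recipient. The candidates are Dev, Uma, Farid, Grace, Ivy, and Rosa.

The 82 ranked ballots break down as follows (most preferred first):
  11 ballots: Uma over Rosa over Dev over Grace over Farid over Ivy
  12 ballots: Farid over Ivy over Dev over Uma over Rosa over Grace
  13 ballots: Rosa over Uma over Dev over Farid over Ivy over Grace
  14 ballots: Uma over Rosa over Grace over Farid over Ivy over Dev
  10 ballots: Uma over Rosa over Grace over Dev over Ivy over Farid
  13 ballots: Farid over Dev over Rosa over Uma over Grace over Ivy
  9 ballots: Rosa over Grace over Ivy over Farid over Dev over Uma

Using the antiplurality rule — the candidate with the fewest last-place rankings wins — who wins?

Rosa

Last-place votes: Dev 14, Uma 9, Farid 10, Grace 25, Ivy 24, Rosa 0.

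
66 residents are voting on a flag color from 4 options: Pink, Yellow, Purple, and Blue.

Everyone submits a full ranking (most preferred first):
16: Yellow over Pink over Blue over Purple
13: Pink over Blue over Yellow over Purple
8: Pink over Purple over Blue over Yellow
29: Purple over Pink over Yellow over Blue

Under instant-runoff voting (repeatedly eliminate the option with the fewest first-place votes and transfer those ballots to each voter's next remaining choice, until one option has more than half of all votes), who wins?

Pink

Round 1: Pink 21, Yellow 16, Purple 29, Blue 0. Blue eliminated.
Round 2: Pink 21, Yellow 16, Purple 29. Yellow eliminated.
Round 3: Pink 37, Purple 29. Pink has a majority (≥34).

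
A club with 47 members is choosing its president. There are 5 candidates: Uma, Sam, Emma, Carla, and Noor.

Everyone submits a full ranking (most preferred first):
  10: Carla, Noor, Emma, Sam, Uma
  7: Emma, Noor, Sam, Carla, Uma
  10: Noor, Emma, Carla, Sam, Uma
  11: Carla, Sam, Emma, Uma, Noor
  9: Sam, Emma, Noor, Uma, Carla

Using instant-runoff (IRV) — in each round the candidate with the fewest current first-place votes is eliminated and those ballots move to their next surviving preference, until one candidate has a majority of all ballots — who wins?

Noor

Round 1: Uma 0, Sam 9, Emma 7, Carla 21, Noor 10. Uma eliminated.
Round 2: Sam 9, Emma 7, Carla 21, Noor 10. Emma eliminated.
Round 3: Sam 9, Carla 21, Noor 17. Sam eliminated.
Round 4: Carla 21, Noor 26. Noor has a majority (≥24).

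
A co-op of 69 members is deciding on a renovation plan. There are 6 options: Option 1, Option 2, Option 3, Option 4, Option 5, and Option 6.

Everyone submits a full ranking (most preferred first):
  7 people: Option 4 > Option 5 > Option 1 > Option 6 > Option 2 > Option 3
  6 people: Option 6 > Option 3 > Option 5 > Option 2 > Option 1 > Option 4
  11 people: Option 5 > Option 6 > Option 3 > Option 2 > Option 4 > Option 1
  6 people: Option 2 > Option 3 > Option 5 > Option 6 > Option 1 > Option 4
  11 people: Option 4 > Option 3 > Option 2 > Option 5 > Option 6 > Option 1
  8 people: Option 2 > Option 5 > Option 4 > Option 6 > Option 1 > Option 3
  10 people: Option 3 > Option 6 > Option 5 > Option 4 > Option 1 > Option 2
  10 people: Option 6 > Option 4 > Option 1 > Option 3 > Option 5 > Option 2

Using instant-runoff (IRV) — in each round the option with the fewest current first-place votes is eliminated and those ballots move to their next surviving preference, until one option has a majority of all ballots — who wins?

Option 6

Round 1: Option 1 0, Option 2 14, Option 3 10, Option 4 18, Option 5 11, Option 6 16. Option 1 eliminated.
Round 2: Option 2 14, Option 3 10, Option 4 18, Option 5 11, Option 6 16. Option 3 eliminated.
Round 3: Option 2 14, Option 4 18, Option 5 11, Option 6 26. Option 5 eliminated.
Round 4: Option 2 14, Option 4 18, Option 6 37. Option 6 has a majority (≥35).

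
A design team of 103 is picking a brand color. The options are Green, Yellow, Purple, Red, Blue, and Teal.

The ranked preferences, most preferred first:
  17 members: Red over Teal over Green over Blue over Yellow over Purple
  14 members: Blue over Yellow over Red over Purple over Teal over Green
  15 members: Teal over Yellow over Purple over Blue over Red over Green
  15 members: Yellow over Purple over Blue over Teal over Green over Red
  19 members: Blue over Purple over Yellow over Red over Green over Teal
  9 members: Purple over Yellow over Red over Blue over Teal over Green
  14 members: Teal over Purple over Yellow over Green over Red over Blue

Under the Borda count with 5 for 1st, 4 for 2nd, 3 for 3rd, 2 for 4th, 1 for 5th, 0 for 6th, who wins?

Green: 17×3 + 14×0 + 15×0 + 15×1 + 19×1 + 9×0 + 14×2 = 113
Yellow: 17×1 + 14×4 + 15×4 + 15×5 + 19×3 + 9×4 + 14×3 = 343
Purple: 17×0 + 14×2 + 15×3 + 15×4 + 19×4 + 9×5 + 14×4 = 310
Red: 17×5 + 14×3 + 15×1 + 15×0 + 19×2 + 9×3 + 14×1 = 221
Blue: 17×2 + 14×5 + 15×2 + 15×3 + 19×5 + 9×2 + 14×0 = 292
Teal: 17×4 + 14×1 + 15×5 + 15×2 + 19×0 + 9×1 + 14×5 = 266

Yellow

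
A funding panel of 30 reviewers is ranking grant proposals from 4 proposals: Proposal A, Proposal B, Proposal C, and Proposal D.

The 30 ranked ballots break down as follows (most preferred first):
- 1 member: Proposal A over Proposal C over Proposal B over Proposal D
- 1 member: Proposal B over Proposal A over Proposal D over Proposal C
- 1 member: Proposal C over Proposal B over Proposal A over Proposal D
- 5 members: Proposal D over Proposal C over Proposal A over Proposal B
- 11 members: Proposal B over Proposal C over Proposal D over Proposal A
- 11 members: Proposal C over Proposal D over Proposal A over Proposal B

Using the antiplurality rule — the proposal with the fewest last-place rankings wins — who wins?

Proposal C

Last-place votes: Proposal A 11, Proposal B 16, Proposal C 1, Proposal D 2.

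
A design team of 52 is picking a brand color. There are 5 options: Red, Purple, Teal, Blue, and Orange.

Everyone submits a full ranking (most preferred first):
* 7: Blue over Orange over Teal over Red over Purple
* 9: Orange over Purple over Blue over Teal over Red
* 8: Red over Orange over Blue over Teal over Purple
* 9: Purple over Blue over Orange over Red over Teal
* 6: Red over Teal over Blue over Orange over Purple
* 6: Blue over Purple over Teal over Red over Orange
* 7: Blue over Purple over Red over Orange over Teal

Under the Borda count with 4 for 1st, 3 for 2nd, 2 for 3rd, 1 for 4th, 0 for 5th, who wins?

Red: 7×1 + 9×0 + 8×4 + 9×1 + 6×4 + 6×1 + 7×2 = 92
Purple: 7×0 + 9×3 + 8×0 + 9×4 + 6×0 + 6×3 + 7×3 = 102
Teal: 7×2 + 9×1 + 8×1 + 9×0 + 6×3 + 6×2 + 7×0 = 61
Blue: 7×4 + 9×2 + 8×2 + 9×3 + 6×2 + 6×4 + 7×4 = 153
Orange: 7×3 + 9×4 + 8×3 + 9×2 + 6×1 + 6×0 + 7×1 = 112

Blue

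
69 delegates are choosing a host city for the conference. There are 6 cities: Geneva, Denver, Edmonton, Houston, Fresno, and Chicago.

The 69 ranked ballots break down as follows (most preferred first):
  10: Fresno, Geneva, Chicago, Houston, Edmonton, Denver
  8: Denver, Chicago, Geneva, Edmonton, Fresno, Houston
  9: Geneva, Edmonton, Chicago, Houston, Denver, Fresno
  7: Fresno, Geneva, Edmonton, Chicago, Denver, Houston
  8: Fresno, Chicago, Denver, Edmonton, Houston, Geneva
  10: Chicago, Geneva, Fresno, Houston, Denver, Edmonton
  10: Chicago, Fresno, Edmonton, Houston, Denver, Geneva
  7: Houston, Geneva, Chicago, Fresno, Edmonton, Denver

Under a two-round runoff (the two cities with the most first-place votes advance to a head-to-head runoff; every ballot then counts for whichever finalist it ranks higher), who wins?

Round 1 first-place votes: Geneva 9, Denver 8, Edmonton 0, Houston 7, Fresno 25, Chicago 20. Fresno and Chicago advance.
Runoff: Fresno is ranked above Chicago on 25 ballots, Chicago above Fresno on 44.

Chicago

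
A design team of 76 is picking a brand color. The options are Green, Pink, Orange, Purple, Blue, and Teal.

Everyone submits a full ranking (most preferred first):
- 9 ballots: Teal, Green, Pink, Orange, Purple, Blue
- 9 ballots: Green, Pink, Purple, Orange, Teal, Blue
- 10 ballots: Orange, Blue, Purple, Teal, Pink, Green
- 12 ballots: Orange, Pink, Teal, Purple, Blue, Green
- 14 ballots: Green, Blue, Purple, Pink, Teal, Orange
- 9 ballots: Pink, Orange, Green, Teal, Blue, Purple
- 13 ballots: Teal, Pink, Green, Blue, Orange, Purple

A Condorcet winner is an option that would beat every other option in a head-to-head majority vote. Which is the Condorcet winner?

Pink

Pink vs Green: 44–32
Pink vs Orange: 54–22
Pink vs Purple: 52–24
Pink vs Blue: 52–24
Pink vs Teal: 44–32
Pink beats every other option.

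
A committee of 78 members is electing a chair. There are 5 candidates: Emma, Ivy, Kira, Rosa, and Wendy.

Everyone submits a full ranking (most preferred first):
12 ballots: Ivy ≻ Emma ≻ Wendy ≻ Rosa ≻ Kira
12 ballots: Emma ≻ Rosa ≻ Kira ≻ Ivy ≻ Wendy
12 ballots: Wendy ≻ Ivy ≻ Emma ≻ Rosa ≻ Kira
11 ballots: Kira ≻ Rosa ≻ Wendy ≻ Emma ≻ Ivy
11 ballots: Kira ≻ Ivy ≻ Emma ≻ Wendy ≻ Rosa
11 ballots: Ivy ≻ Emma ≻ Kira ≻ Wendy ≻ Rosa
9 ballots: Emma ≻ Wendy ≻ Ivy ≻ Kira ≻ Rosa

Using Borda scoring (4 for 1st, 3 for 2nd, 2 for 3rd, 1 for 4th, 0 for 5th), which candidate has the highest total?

Emma

Emma: 12×3 + 12×4 + 12×2 + 11×1 + 11×2 + 11×3 + 9×4 = 210
Ivy: 12×4 + 12×1 + 12×3 + 11×0 + 11×3 + 11×4 + 9×2 = 191
Kira: 12×0 + 12×2 + 12×0 + 11×4 + 11×4 + 11×2 + 9×1 = 143
Rosa: 12×1 + 12×3 + 12×1 + 11×3 + 11×0 + 11×0 + 9×0 = 93
Wendy: 12×2 + 12×0 + 12×4 + 11×2 + 11×1 + 11×1 + 9×3 = 143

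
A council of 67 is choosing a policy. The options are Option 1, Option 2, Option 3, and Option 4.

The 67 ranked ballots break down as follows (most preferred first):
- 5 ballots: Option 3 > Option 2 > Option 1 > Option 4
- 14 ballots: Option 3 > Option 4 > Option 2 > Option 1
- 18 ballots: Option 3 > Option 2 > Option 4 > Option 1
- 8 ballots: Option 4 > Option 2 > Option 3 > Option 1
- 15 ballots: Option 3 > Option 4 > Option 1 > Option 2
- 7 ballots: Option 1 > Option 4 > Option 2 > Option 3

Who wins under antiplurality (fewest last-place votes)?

Last-place votes: Option 1 40, Option 2 15, Option 3 7, Option 4 5.

Option 4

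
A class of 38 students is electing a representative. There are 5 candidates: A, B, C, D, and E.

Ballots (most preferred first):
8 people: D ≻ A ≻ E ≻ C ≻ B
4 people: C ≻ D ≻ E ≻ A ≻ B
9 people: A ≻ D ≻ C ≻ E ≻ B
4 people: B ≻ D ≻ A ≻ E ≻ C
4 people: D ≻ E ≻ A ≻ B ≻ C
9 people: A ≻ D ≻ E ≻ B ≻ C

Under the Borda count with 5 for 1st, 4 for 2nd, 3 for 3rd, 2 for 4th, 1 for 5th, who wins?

A: 8×4 + 4×2 + 9×5 + 4×3 + 4×3 + 9×5 = 154
B: 8×1 + 4×1 + 9×1 + 4×5 + 4×2 + 9×2 = 67
C: 8×2 + 4×5 + 9×3 + 4×1 + 4×1 + 9×1 = 80
D: 8×5 + 4×4 + 9×4 + 4×4 + 4×5 + 9×4 = 164
E: 8×3 + 4×3 + 9×2 + 4×2 + 4×4 + 9×3 = 105

D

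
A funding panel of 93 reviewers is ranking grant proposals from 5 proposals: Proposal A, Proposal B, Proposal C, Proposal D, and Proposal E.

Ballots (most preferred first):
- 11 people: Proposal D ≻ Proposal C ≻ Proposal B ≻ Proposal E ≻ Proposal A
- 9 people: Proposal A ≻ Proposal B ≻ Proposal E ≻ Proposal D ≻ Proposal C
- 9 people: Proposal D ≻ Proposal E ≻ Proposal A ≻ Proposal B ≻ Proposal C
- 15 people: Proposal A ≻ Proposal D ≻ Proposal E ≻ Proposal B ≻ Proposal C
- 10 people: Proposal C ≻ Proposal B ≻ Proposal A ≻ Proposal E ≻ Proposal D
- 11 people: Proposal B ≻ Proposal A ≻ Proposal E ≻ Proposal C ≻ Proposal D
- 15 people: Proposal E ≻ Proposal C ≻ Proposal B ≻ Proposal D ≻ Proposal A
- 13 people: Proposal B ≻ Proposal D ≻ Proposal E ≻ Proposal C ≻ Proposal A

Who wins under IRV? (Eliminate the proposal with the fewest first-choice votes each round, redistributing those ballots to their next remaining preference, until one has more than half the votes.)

Round 1: Proposal A 24, Proposal B 24, Proposal C 10, Proposal D 20, Proposal E 15. Proposal C eliminated.
Round 2: Proposal A 24, Proposal B 34, Proposal D 20, Proposal E 15. Proposal E eliminated.
Round 3: Proposal A 24, Proposal B 49, Proposal D 20. Proposal B has a majority (≥47).

Proposal B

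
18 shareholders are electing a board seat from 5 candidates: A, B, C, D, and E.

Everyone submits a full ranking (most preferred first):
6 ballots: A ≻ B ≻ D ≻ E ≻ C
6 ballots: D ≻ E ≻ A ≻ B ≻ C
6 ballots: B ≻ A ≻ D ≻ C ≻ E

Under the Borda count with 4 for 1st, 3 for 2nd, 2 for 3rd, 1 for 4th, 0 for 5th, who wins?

A

A: 6×4 + 6×2 + 6×3 = 54
B: 6×3 + 6×1 + 6×4 = 48
C: 6×0 + 6×0 + 6×1 = 6
D: 6×2 + 6×4 + 6×2 = 48
E: 6×1 + 6×3 + 6×0 = 24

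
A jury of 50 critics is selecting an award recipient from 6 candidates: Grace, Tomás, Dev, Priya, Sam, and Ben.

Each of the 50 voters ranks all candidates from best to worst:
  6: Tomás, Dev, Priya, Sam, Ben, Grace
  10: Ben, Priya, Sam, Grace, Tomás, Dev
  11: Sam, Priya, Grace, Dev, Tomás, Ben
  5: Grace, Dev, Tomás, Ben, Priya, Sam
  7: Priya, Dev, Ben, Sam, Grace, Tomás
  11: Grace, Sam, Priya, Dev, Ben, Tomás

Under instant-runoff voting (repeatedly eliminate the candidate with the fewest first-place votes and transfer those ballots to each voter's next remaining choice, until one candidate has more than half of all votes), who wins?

Priya

Round 1: Grace 16, Tomás 6, Dev 0, Priya 7, Sam 11, Ben 10. Dev eliminated.
Round 2: Grace 16, Tomás 6, Priya 7, Sam 11, Ben 10. Tomás eliminated.
Round 3: Grace 16, Priya 13, Sam 11, Ben 10. Ben eliminated.
Round 4: Grace 16, Priya 23, Sam 11. Sam eliminated.
Round 5: Grace 16, Priya 34. Priya has a majority (≥26).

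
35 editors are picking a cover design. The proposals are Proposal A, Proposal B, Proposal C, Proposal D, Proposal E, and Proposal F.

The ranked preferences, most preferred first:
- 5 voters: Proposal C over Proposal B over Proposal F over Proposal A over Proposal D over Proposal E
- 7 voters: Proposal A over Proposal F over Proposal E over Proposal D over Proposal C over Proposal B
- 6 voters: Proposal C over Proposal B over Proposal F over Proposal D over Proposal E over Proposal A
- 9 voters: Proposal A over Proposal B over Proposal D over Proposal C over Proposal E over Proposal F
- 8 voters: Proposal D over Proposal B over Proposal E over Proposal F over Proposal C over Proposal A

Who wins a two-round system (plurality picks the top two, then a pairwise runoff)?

Proposal C

Round 1 first-place votes: Proposal A 16, Proposal B 0, Proposal C 11, Proposal D 8, Proposal E 0, Proposal F 0. Proposal A and Proposal C advance.
Runoff: Proposal A is ranked above Proposal C on 16 ballots, Proposal C above Proposal A on 19.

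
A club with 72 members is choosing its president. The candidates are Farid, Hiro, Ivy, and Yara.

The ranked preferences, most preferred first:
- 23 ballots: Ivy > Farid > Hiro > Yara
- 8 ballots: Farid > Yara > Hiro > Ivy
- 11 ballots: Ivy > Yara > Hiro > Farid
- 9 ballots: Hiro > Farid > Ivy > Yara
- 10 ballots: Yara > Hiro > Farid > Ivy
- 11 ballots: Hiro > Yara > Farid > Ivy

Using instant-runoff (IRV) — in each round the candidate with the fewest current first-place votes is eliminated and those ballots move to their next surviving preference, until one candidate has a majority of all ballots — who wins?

Round 1: Farid 8, Hiro 20, Ivy 34, Yara 10. Farid eliminated.
Round 2: Hiro 20, Ivy 34, Yara 18. Yara eliminated.
Round 3: Hiro 38, Ivy 34. Hiro has a majority (≥37).

Hiro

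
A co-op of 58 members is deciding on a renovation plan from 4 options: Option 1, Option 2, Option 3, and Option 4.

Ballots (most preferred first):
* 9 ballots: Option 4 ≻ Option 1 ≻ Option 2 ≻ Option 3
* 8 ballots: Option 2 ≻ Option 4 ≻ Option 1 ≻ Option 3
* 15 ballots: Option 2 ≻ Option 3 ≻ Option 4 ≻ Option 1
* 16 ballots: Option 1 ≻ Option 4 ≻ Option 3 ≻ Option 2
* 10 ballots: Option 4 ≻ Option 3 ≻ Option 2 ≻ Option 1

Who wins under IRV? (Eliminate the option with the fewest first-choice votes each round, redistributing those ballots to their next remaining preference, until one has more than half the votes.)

Option 4

Round 1: Option 1 16, Option 2 23, Option 3 0, Option 4 19. Option 3 eliminated.
Round 2: Option 1 16, Option 2 23, Option 4 19. Option 1 eliminated.
Round 3: Option 2 23, Option 4 35. Option 4 has a majority (≥30).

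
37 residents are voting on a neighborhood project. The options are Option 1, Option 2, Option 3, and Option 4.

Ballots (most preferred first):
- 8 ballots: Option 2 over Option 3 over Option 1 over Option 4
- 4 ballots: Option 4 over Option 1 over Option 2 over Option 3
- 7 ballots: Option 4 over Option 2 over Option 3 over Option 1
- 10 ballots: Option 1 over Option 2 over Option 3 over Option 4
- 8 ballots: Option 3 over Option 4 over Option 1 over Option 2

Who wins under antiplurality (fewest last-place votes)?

Last-place votes: Option 1 7, Option 2 8, Option 3 4, Option 4 18.

Option 3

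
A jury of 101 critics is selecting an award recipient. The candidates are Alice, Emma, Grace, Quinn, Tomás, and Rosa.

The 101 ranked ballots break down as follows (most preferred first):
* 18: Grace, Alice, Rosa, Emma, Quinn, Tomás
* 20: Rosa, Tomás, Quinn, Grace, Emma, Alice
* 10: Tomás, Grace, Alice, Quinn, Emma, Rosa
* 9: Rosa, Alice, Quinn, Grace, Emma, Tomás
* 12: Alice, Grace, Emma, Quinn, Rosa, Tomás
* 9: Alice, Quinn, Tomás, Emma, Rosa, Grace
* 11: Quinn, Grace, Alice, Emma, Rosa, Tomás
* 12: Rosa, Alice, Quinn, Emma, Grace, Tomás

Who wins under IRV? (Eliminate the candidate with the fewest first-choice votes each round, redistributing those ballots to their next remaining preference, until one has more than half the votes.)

Round 1: Alice 21, Emma 0, Grace 18, Quinn 11, Tomás 10, Rosa 41. Emma eliminated.
Round 2: Alice 21, Grace 18, Quinn 11, Tomás 10, Rosa 41. Tomás eliminated.
Round 3: Alice 21, Grace 28, Quinn 11, Rosa 41. Quinn eliminated.
Round 4: Alice 21, Grace 39, Rosa 41. Alice eliminated.
Round 5: Grace 51, Rosa 50. Grace has a majority (≥51).

Grace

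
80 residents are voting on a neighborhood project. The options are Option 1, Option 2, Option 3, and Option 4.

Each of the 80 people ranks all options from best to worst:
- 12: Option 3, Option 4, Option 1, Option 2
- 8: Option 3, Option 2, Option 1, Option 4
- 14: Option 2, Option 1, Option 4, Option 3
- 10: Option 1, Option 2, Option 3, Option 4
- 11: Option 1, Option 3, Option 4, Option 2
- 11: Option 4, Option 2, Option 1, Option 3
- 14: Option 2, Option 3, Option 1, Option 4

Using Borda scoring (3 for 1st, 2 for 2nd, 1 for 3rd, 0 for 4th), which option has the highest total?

Option 1: 12×1 + 8×1 + 14×2 + 10×3 + 11×3 + 11×1 + 14×1 = 136
Option 2: 12×0 + 8×2 + 14×3 + 10×2 + 11×0 + 11×2 + 14×3 = 142
Option 3: 12×3 + 8×3 + 14×0 + 10×1 + 11×2 + 11×0 + 14×2 = 120
Option 4: 12×2 + 8×0 + 14×1 + 10×0 + 11×1 + 11×3 + 14×0 = 82

Option 2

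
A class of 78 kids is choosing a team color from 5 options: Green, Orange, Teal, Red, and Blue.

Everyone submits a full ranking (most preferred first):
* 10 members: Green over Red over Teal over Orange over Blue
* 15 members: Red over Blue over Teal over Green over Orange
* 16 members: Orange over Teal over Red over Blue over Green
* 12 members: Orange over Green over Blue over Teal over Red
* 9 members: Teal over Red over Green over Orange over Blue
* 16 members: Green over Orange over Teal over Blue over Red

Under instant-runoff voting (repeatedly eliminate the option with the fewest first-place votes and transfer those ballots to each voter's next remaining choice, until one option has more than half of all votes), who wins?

Green

Round 1: Green 26, Orange 28, Teal 9, Red 15, Blue 0. Blue eliminated.
Round 2: Green 26, Orange 28, Teal 9, Red 15. Teal eliminated.
Round 3: Green 26, Orange 28, Red 24. Red eliminated.
Round 4: Green 50, Orange 28. Green has a majority (≥40).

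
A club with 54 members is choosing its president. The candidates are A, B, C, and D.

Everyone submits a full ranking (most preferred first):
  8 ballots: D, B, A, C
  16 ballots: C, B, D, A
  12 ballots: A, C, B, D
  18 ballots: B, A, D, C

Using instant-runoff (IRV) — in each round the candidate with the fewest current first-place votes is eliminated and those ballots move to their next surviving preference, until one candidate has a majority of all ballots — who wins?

Round 1: A 12, B 18, C 16, D 8. D eliminated.
Round 2: A 12, B 26, C 16. A eliminated.
Round 3: B 26, C 28. C has a majority (≥28).

C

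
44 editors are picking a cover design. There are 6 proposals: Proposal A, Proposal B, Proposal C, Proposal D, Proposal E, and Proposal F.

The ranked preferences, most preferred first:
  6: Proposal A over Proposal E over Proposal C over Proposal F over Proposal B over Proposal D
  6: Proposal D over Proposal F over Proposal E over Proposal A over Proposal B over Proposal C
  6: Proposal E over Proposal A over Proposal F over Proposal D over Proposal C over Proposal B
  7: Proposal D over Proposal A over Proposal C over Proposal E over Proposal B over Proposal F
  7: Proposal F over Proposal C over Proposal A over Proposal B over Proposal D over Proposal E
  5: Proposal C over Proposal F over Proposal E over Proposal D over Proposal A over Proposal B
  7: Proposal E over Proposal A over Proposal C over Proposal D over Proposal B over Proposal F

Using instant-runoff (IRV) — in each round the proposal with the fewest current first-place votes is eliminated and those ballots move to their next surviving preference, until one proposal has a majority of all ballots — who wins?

Round 1: Proposal A 6, Proposal B 0, Proposal C 5, Proposal D 13, Proposal E 13, Proposal F 7. Proposal B eliminated.
Round 2: Proposal A 6, Proposal C 5, Proposal D 13, Proposal E 13, Proposal F 7. Proposal C eliminated.
Round 3: Proposal A 6, Proposal D 13, Proposal E 13, Proposal F 12. Proposal A eliminated.
Round 4: Proposal D 13, Proposal E 19, Proposal F 12. Proposal F eliminated.
Round 5: Proposal D 20, Proposal E 24. Proposal E has a majority (≥23).

Proposal E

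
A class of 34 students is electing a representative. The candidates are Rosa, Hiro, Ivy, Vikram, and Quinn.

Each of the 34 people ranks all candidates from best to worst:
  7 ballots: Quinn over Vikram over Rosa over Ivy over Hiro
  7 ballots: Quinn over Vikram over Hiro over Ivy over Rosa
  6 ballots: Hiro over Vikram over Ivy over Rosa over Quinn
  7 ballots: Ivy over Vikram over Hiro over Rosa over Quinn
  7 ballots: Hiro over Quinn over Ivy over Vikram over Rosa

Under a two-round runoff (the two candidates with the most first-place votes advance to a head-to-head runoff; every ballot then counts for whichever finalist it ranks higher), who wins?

Hiro

Round 1 first-place votes: Rosa 0, Hiro 13, Ivy 7, Vikram 0, Quinn 14. Quinn and Hiro advance.
Runoff: Quinn is ranked above Hiro on 14 ballots, Hiro above Quinn on 20.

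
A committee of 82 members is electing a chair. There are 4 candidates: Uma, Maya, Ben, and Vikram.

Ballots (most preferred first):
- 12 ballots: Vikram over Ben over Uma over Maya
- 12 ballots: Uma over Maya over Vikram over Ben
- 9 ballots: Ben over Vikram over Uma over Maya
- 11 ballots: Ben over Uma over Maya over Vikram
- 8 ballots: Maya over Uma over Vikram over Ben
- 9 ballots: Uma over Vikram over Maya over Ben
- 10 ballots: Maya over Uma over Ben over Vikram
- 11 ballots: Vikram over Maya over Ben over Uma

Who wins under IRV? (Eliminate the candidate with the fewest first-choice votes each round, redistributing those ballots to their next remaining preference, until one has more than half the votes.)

Uma

Round 1: Uma 21, Maya 18, Ben 20, Vikram 23. Maya eliminated.
Round 2: Uma 39, Ben 20, Vikram 23. Ben eliminated.
Round 3: Uma 50, Vikram 32. Uma has a majority (≥42).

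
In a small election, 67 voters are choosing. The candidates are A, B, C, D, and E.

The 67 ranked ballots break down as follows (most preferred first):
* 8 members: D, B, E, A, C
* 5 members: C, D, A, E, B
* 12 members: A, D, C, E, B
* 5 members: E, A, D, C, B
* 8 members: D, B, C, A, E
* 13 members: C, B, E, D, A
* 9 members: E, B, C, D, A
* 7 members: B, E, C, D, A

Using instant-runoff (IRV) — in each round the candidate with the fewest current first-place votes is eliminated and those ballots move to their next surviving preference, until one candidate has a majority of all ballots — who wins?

E

Round 1: A 12, B 7, C 18, D 16, E 14. B eliminated.
Round 2: A 12, C 18, D 16, E 21. A eliminated.
Round 3: C 18, D 28, E 21. C eliminated.
Round 4: D 33, E 34. E has a majority (≥34).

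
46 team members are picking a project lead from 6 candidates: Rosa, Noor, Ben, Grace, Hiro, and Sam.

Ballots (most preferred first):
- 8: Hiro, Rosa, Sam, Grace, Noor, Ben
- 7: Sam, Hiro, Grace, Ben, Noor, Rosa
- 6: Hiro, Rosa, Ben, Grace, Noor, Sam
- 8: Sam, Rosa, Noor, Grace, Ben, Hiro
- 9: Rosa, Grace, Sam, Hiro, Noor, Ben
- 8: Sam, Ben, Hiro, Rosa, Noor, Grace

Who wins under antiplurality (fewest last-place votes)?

Last-place votes: Rosa 7, Noor 0, Ben 17, Grace 8, Hiro 8, Sam 6.

Noor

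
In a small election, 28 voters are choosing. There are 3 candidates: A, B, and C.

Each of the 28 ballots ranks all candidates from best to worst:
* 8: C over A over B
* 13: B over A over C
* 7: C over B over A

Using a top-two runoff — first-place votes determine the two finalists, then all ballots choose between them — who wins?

C

Round 1 first-place votes: A 0, B 13, C 15. C and B advance.
Runoff: C is ranked above B on 15 ballots, B above C on 13.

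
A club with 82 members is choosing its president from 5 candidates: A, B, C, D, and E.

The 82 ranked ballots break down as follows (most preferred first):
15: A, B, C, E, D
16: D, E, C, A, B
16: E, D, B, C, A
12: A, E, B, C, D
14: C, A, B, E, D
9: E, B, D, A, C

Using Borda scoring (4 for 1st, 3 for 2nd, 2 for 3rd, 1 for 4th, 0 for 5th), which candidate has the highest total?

A: 15×4 + 16×1 + 16×0 + 12×4 + 14×3 + 9×1 = 175
B: 15×3 + 16×0 + 16×2 + 12×2 + 14×2 + 9×3 = 156
C: 15×2 + 16×2 + 16×1 + 12×1 + 14×4 + 9×0 = 146
D: 15×0 + 16×4 + 16×3 + 12×0 + 14×0 + 9×2 = 130
E: 15×1 + 16×3 + 16×4 + 12×3 + 14×1 + 9×4 = 213

E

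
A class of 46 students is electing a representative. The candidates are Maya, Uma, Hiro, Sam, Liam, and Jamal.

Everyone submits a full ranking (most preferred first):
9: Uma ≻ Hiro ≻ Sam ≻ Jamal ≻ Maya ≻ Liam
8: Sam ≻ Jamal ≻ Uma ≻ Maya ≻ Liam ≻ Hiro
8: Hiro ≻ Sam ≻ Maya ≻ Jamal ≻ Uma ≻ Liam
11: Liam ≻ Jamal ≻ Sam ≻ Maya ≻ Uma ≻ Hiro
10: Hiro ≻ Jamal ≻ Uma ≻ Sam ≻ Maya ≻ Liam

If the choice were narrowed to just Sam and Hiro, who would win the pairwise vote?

Sam is ranked above Hiro on 19 ballots; Hiro above Sam on 27.

Hiro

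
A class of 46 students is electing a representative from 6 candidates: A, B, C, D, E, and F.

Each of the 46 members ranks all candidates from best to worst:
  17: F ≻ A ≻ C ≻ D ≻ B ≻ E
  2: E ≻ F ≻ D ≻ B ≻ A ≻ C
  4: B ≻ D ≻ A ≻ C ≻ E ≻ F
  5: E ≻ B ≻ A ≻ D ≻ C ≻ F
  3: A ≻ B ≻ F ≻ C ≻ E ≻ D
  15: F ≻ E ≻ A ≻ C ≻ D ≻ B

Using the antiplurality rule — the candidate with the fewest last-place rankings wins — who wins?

A

Last-place votes: A 0, B 15, C 2, D 3, E 17, F 9.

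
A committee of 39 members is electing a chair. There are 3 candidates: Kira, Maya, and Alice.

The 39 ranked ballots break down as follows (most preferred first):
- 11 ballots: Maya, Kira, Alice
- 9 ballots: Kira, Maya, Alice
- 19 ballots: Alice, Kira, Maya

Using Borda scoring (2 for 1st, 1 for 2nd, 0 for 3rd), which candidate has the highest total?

Kira: 11×1 + 9×2 + 19×1 = 48
Maya: 11×2 + 9×1 + 19×0 = 31
Alice: 11×0 + 9×0 + 19×2 = 38

Kira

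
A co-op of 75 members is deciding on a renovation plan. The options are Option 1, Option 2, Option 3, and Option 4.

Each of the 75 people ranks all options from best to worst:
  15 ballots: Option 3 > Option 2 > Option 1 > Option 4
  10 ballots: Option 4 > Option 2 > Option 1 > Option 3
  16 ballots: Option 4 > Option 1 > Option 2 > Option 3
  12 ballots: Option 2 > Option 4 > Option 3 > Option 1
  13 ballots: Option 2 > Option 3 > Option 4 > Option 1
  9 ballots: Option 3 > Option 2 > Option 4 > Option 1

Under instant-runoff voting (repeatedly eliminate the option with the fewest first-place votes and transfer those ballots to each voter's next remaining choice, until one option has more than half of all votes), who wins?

Round 1: Option 1 0, Option 2 25, Option 3 24, Option 4 26. Option 1 eliminated.
Round 2: Option 2 25, Option 3 24, Option 4 26. Option 3 eliminated.
Round 3: Option 2 49, Option 4 26. Option 2 has a majority (≥38).

Option 2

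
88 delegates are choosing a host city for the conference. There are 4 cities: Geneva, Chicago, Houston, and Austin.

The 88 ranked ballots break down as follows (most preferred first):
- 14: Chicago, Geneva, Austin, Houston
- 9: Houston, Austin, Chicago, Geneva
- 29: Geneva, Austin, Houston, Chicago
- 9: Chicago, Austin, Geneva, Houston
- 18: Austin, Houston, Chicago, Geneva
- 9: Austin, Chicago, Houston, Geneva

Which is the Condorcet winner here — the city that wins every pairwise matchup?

Austin vs Geneva: 45–43
Austin vs Chicago: 65–23
Austin vs Houston: 79–9
Austin beats every other city.

Austin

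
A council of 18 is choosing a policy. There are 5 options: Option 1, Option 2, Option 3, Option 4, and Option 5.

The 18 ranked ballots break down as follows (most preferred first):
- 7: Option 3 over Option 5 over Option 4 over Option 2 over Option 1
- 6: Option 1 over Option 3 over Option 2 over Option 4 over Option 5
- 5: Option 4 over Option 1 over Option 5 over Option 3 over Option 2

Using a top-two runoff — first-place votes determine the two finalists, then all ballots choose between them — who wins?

Round 1 first-place votes: Option 1 6, Option 2 0, Option 3 7, Option 4 5, Option 5 0. Option 3 and Option 1 advance.
Runoff: Option 3 is ranked above Option 1 on 7 ballots, Option 1 above Option 3 on 11.

Option 1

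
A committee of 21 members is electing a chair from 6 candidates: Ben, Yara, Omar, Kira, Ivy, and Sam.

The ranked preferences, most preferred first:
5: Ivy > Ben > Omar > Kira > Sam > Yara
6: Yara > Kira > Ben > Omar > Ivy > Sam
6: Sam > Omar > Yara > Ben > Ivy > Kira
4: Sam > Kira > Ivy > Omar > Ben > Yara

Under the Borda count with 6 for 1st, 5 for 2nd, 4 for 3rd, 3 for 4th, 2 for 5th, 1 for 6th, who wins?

Ben: 5×5 + 6×4 + 6×3 + 4×2 = 75
Yara: 5×1 + 6×6 + 6×4 + 4×1 = 69
Omar: 5×4 + 6×3 + 6×5 + 4×3 = 80
Kira: 5×3 + 6×5 + 6×1 + 4×5 = 71
Ivy: 5×6 + 6×2 + 6×2 + 4×4 = 70
Sam: 5×2 + 6×1 + 6×6 + 4×6 = 76

Omar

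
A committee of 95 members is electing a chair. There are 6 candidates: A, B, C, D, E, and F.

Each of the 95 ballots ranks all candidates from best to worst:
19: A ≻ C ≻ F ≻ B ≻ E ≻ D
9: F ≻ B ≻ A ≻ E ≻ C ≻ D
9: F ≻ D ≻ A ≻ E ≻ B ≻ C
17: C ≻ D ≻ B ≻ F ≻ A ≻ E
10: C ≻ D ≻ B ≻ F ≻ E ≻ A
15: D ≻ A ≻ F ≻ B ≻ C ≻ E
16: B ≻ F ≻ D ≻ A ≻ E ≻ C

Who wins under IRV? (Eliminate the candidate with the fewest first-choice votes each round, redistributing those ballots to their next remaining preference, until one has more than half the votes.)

F

Round 1: A 19, B 16, C 27, D 15, E 0, F 18. E eliminated.
Round 2: A 19, B 16, C 27, D 15, F 18. D eliminated.
Round 3: A 34, B 16, C 27, F 18. B eliminated.
Round 4: A 34, C 27, F 34. C eliminated.
Round 5: A 34, F 61. F has a majority (≥48).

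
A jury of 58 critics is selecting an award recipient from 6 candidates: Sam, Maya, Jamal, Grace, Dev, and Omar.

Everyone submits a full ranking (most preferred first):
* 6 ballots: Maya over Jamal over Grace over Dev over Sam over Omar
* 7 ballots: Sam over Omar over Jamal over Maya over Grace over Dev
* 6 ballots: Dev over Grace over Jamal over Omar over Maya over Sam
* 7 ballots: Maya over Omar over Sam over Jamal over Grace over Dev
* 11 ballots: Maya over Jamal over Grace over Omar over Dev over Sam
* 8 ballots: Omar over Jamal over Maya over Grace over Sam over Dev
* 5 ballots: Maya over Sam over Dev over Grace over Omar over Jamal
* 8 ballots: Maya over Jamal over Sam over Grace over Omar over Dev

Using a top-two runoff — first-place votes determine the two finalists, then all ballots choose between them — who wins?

Maya

Round 1 first-place votes: Sam 7, Maya 37, Jamal 0, Grace 0, Dev 6, Omar 8. Maya and Omar advance.
Runoff: Maya is ranked above Omar on 37 ballots, Omar above Maya on 21.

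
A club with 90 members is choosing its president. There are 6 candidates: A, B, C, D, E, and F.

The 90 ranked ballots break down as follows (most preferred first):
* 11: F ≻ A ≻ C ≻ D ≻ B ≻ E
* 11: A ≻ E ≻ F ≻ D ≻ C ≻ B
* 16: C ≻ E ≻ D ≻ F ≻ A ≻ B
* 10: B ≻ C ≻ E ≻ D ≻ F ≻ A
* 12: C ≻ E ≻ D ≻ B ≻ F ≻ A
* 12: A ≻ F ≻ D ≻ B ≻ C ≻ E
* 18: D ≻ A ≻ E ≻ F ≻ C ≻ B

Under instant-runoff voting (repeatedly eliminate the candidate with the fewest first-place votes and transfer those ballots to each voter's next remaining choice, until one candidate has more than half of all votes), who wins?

Round 1: A 23, B 10, C 28, D 18, E 0, F 11. E eliminated.
Round 2: A 23, B 10, C 28, D 18, F 11. B eliminated.
Round 3: A 23, C 38, D 18, F 11. F eliminated.
Round 4: A 34, C 38, D 18. D eliminated.
Round 5: A 52, C 38. A has a majority (≥46).

A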